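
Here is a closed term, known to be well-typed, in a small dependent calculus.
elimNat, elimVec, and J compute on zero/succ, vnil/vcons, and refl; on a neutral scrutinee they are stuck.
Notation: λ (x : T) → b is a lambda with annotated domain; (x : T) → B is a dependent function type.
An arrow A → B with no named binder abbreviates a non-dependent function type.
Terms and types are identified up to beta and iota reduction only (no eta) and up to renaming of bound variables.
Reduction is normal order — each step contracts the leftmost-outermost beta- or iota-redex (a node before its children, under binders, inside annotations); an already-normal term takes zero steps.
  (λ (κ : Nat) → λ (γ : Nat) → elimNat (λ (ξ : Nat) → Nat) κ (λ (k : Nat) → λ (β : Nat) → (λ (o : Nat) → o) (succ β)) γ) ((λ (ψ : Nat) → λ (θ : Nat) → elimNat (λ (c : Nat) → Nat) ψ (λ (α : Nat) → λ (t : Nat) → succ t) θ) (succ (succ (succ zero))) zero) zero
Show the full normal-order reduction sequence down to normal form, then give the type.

reduction (normal order):
  (λ (κ : Nat) → λ (γ : Nat) → elimNat (λ (ξ : Nat) → Nat) κ (λ (k : Nat) → λ (β : Nat) → (λ (o : Nat) → o) (succ β)) γ) ((λ (ψ : Nat) → λ (θ : Nat) → elimNat (λ (c : Nat) → Nat) ψ (λ (α : Nat) → λ (t : Nat) → succ t) θ) (succ (succ (succ zero))) zero) zero
  ~> (λ (κ : Nat) → elimNat (λ (γ : Nat) → Nat) ((λ (ξ : Nat) → λ (k : Nat) → elimNat (λ (β : Nat) → Nat) ξ (λ (o : Nat) → λ (ψ : Nat) → succ ψ) k) (succ (succ (succ zero))) zero) (λ (θ : Nat) → λ (c : Nat) → (λ (α : Nat) → α) (succ c)) κ) zero
  ~> elimNat (λ (κ : Nat) → Nat) ((λ (γ : Nat) → λ (ξ : Nat) → elimNat (λ (k : Nat) → Nat) γ (λ (β : Nat) → λ (o : Nat) → succ o) ξ) (succ (succ (succ zero))) zero) (λ (ψ : Nat) → λ (θ : Nat) → (λ (c : Nat) → c) (succ θ)) zero
  ~> (λ (κ : Nat) → λ (γ : Nat) → elimNat (λ (ξ : Nat) → Nat) κ (λ (k : Nat) → λ (β : Nat) → succ β) γ) (succ (succ (succ zero))) zero
  ~> (λ (κ : Nat) → elimNat (λ (γ : Nat) → Nat) (succ (succ (succ zero))) (λ (ξ : Nat) → λ (k : Nat) → succ k) κ) zero
  ~> elimNat (λ (κ : Nat) → Nat) (succ (succ (succ zero))) (λ (γ : Nat) → λ (ξ : Nat) → succ ξ) zero
  ~> succ (succ (succ zero))
type:
  Nat


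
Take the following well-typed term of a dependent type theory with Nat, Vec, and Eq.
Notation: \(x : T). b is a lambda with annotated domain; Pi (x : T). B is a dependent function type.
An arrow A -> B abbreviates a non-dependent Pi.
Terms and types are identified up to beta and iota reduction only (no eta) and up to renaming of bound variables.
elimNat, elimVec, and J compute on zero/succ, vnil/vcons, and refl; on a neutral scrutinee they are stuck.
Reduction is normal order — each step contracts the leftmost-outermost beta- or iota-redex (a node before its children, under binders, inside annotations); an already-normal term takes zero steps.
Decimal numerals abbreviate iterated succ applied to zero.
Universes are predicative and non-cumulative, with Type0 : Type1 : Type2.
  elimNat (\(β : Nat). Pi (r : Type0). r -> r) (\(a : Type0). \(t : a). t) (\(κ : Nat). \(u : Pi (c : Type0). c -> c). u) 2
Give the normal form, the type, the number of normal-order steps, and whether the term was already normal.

resulting normal form:
  \(β : Type0). \(r : β). r
type:
  Pi (β : Type0). β -> β
steps to reach normal form (normal order): 7
already normal: no
first contracted redex: an elimNat iota-redex


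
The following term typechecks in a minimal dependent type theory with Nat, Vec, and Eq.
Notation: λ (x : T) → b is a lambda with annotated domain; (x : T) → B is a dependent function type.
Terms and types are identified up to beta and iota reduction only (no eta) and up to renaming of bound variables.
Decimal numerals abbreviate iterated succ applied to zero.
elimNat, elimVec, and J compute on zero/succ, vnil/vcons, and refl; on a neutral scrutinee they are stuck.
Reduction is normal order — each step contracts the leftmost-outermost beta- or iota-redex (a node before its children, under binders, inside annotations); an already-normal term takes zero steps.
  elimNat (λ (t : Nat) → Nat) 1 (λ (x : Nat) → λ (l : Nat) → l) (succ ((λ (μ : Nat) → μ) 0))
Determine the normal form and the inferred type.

normal form:
  1
type:
  Nat


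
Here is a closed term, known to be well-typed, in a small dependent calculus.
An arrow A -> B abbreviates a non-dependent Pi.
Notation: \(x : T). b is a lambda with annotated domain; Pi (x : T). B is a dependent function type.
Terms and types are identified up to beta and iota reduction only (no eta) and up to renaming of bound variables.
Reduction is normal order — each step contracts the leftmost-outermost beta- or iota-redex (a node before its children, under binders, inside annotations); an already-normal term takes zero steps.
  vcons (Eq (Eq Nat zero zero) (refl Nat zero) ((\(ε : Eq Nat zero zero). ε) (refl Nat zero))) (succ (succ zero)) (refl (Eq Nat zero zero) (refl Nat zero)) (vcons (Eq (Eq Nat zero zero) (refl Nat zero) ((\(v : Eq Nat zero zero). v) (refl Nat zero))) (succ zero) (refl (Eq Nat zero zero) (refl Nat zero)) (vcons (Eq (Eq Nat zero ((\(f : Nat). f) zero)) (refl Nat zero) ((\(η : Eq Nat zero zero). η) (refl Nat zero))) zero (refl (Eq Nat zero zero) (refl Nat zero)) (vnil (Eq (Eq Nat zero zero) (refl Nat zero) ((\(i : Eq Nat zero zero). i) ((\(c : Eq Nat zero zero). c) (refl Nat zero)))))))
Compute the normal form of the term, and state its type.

resulting normal form:
  vcons (Eq (Eq Nat zero zero) (refl Nat zero) (refl Nat zero)) (succ (succ zero)) (refl (Eq Nat zero zero) (refl Nat zero)) (vcons (Eq (Eq Nat zero zero) (refl Nat zero) (refl Nat zero)) (succ zero) (refl (Eq Nat zero zero) (refl Nat zero)) (vcons (Eq (Eq Nat zero zero) (refl Nat zero) (refl Nat zero)) zero (refl (Eq Nat zero zero) (refl Nat zero)) (vnil (Eq (Eq Nat zero zero) (refl Nat zero) (refl Nat zero)))))
the term's type:
  Vec (Eq (Eq Nat zero zero) (refl Nat zero) (refl Nat zero)) (succ (succ (succ zero)))


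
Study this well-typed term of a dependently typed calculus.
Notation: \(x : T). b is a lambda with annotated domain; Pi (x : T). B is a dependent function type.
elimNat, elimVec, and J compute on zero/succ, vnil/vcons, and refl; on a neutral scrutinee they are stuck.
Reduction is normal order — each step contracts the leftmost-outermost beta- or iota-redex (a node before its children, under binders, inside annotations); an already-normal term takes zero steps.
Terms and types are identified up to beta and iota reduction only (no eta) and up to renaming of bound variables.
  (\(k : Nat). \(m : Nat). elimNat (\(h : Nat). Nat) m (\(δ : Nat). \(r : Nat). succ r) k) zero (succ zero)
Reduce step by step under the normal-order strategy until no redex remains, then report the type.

normal-order reduction sequence:
  (\(k : Nat). \(m : Nat). elimNat (\(h : Nat). Nat) m (\(δ : Nat). \(r : Nat). succ r) k) zero (succ zero)
  ~> (\(k : Nat). elimNat (\(m : Nat). Nat) k (\(h : Nat). \(δ : Nat). succ δ) zero) (succ zero)
  ~> elimNat (\(k : Nat). Nat) (succ zero) (\(m : Nat). \(h : Nat). succ h) zero
  ~> succ zero
the term's type:
  Nat


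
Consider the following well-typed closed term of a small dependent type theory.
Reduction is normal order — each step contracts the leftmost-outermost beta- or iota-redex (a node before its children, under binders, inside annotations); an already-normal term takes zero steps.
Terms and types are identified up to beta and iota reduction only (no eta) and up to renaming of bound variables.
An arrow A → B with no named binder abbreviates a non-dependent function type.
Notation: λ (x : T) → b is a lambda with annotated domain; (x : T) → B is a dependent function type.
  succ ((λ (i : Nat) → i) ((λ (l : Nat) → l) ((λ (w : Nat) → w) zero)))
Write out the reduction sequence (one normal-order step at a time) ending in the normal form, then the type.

normal-order reduction:
  succ ((λ (i : Nat) → i) ((λ (l : Nat) → l) ((λ (w : Nat) → w) zero)))
  ~> succ ((λ (i : Nat) → i) ((λ (l : Nat) → l) zero))
  ~> succ ((λ (i : Nat) → i) zero)
  ~> succ zero
inferred type:
  Nat


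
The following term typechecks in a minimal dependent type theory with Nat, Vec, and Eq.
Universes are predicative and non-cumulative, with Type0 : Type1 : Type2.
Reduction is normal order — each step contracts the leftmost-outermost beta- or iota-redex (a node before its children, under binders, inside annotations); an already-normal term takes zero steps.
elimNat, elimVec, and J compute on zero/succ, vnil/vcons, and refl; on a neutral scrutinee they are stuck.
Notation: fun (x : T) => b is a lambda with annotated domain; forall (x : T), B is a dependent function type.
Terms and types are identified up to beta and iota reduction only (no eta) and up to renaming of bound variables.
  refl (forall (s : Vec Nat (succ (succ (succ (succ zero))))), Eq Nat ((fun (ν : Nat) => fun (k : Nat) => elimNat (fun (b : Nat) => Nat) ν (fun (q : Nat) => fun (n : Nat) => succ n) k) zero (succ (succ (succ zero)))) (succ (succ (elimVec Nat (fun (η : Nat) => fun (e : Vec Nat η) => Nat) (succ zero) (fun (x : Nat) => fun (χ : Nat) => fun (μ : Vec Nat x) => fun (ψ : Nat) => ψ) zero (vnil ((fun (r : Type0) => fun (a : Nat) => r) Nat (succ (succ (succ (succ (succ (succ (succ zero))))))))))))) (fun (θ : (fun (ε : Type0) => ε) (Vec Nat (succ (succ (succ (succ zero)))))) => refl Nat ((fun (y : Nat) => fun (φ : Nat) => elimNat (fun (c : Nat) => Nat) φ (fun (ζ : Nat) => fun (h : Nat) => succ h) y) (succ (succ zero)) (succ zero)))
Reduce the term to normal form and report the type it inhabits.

resulting normal form:
  refl (forall (s : Vec Nat (succ (succ (succ (succ zero))))), Eq Nat (succ (succ (succ zero))) (succ (succ (succ zero)))) (fun (ν : Vec Nat (succ (succ (succ (succ zero))))) => refl Nat (succ (succ (succ zero))))
type:
  Eq (forall (s : Vec Nat (succ (succ (succ (succ zero))))), Eq Nat (succ (succ (succ zero))) (succ (succ (succ zero)))) (fun (ν : Vec Nat (succ (succ (succ (succ zero))))) => refl Nat (succ (succ (succ zero)))) (fun (k : Vec Nat (succ (succ (succ (succ zero))))) => refl Nat (succ (succ (succ zero))))


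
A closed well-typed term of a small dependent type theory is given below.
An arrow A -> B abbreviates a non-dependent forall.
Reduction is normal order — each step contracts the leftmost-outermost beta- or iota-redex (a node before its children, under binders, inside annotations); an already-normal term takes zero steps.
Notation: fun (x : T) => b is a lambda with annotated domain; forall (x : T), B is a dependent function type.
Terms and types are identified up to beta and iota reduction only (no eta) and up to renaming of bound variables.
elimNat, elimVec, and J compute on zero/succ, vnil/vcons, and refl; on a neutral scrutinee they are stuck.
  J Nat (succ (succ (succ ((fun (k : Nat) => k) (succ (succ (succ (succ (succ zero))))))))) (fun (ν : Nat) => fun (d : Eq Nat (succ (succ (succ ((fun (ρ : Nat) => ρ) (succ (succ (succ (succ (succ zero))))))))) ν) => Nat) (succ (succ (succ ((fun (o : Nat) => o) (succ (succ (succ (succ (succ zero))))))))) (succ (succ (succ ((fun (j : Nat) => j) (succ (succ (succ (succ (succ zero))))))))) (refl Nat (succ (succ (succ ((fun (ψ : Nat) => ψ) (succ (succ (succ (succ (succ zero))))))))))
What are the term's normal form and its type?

normal form:
  succ (succ (succ (succ (succ (succ (succ (succ zero)))))))
inferred type:
  Nat
observation: normalization takes exactly 2 steps under the normal-order strategy.


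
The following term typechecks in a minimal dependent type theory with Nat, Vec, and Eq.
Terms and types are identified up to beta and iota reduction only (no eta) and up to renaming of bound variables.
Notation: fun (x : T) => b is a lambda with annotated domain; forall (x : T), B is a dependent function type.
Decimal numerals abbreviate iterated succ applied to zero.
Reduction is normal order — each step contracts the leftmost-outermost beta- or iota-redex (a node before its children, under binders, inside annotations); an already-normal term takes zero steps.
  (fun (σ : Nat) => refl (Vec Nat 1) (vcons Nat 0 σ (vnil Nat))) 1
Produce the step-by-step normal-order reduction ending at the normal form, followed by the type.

normal-order reduction:
  (fun (σ : Nat) => refl (Vec Nat 1) (vcons Nat 0 σ (vnil Nat))) 1
  ~> refl (Vec Nat 1) (vcons Nat 0 1 (vnil Nat))
inferred type:
  Eq (Vec Nat 1) (vcons Nat 0 1 (vnil Nat)) (vcons Nat 0 1 (vnil Nat))


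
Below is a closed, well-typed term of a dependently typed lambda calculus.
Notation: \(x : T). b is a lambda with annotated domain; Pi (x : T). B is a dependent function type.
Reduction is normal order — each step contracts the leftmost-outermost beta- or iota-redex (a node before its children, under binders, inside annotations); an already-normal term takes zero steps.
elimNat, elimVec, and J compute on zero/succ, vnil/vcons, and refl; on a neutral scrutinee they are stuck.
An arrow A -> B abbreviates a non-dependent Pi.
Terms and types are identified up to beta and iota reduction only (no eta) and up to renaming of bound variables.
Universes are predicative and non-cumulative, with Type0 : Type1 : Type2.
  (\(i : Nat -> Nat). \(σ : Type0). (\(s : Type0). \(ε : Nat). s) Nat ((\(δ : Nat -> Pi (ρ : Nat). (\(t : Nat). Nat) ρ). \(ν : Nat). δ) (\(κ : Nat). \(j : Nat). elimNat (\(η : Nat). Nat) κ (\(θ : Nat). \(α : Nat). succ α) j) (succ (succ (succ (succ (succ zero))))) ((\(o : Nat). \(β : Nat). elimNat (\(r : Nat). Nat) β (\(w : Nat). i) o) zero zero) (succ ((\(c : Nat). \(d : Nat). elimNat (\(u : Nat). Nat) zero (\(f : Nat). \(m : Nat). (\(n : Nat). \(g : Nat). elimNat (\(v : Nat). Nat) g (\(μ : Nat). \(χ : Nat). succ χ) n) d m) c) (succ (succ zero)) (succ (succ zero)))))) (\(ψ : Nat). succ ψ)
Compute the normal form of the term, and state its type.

reduced normal form:
  \(i : Type0). Nat
inferred type:
  Type0 -> Type0
observation: 3 normal-order steps separate the term from its normal form.


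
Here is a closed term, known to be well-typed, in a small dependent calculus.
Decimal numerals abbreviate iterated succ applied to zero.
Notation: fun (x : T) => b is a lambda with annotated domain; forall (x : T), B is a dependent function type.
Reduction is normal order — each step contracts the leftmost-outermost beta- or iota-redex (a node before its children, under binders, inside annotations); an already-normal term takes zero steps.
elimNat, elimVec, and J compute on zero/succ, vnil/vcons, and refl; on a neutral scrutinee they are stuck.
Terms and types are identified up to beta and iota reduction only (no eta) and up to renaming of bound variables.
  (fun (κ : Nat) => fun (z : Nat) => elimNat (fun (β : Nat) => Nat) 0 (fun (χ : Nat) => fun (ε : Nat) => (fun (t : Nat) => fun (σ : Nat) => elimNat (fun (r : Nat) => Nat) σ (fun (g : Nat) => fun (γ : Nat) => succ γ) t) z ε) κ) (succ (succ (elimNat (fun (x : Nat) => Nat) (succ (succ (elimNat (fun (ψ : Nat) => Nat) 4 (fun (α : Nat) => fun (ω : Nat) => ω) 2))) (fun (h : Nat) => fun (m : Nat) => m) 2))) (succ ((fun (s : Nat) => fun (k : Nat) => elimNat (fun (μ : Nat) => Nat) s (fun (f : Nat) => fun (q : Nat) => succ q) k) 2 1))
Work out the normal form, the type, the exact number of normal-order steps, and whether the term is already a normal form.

reduced normal form:
  32
the term's type:
  Nat
normal-order step count: 104
started in normal form: no
first contracted redex: a beta-redex


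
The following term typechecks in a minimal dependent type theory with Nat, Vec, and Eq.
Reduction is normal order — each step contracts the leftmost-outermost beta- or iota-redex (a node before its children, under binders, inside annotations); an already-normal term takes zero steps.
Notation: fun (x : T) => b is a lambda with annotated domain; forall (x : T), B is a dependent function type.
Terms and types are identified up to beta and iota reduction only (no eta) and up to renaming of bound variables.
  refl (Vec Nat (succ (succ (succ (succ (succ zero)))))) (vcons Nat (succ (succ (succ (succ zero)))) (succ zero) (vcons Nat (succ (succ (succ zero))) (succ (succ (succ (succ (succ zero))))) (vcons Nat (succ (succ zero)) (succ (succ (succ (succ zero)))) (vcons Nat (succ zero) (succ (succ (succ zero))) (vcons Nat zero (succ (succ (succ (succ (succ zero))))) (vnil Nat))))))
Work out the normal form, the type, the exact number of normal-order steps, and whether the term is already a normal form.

normal form:
  refl (Vec Nat (succ (succ (succ (succ (succ zero)))))) (vcons Nat (succ (succ (succ (succ zero)))) (succ zero) (vcons Nat (succ (succ (succ zero))) (succ (succ (succ (succ (succ zero))))) (vcons Nat (succ (succ zero)) (succ (succ (succ (succ zero)))) (vcons Nat (succ zero) (succ (succ (succ zero))) (vcons Nat zero (succ (succ (succ (succ (succ zero))))) (vnil Nat))))))
inferred type:
  Eq (Vec Nat (succ (succ (succ (succ (succ zero)))))) (vcons Nat (succ (succ (succ (succ zero)))) (succ zero) (vcons Nat (succ (succ (succ zero))) (succ (succ (succ (succ (succ zero))))) (vcons Nat (succ (succ zero)) (succ (succ (succ (succ zero)))) (vcons Nat (succ zero) (succ (succ (succ zero))) (vcons Nat zero (succ (succ (succ (succ (succ zero))))) (vnil Nat)))))) (vcons Nat (succ (succ (succ (succ zero)))) (succ zero) (vcons Nat (succ (succ (succ zero))) (succ (succ (succ (succ (succ zero))))) (vcons Nat (succ (succ zero)) (succ (succ (succ (succ zero)))) (vcons Nat (succ zero) (succ (succ (succ zero))) (vcons Nat zero (succ (succ (succ (succ (succ zero))))) (vnil Nat))))))
reduction steps (normal order): 0
already normal: yes


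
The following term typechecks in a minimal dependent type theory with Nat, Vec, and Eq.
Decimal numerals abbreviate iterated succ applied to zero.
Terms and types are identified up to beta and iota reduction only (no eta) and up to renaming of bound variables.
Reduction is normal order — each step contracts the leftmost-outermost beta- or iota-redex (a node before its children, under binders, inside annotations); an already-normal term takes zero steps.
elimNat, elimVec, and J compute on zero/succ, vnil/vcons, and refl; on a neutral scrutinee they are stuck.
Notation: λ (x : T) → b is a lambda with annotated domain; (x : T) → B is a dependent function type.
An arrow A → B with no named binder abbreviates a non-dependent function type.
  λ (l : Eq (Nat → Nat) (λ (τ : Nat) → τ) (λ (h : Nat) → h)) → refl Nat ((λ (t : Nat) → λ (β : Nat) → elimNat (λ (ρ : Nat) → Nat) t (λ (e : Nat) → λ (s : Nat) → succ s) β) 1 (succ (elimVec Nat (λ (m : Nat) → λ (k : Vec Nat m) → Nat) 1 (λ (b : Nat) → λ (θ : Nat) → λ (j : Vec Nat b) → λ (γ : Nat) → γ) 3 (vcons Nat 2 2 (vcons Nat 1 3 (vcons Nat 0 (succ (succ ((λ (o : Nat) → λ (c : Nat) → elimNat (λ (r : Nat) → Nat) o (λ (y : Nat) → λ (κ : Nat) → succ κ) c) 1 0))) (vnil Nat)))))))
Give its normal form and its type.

normal form:
  λ (l : Eq (Nat → Nat) (λ (τ : Nat) → τ) (λ (h : Nat) → h)) → refl Nat 3
the term's type:
  Eq (Nat → Nat) (λ (l : Nat) → l) (λ (τ : Nat) → τ) → Eq Nat 3 3


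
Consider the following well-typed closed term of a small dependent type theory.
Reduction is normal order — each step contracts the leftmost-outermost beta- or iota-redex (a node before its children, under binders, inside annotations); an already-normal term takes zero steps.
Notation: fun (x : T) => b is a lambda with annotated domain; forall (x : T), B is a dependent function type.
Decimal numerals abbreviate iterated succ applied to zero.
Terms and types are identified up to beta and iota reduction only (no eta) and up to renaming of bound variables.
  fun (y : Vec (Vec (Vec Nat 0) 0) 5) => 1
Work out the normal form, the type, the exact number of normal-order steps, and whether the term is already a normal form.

resulting normal form:
  fun (y : Vec (Vec (Vec Nat 0) 0) 5) => 1
type:
  forall (y : Vec (Vec (Vec Nat 0) 0) 5), Nat
normal-order step count: 0
started in normal form: yes


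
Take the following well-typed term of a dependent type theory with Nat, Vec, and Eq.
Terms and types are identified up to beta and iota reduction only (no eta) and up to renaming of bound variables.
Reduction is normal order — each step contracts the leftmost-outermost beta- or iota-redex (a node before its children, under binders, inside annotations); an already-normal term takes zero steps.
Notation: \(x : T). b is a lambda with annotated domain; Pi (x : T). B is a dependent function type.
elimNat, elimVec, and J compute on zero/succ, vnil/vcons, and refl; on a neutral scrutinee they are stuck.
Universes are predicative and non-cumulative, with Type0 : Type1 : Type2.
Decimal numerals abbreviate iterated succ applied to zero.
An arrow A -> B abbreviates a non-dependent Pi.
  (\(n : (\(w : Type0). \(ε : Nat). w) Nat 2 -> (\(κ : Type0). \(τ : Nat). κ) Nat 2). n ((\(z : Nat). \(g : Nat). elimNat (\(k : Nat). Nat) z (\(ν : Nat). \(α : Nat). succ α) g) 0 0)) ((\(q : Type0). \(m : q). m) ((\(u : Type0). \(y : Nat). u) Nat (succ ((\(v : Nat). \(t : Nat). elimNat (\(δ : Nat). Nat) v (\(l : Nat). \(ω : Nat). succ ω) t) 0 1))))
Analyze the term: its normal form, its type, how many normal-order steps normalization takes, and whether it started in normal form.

normal form:
  0
type:
  Nat
normal-order step count: 6
already normal: no
first redex: a beta-redex


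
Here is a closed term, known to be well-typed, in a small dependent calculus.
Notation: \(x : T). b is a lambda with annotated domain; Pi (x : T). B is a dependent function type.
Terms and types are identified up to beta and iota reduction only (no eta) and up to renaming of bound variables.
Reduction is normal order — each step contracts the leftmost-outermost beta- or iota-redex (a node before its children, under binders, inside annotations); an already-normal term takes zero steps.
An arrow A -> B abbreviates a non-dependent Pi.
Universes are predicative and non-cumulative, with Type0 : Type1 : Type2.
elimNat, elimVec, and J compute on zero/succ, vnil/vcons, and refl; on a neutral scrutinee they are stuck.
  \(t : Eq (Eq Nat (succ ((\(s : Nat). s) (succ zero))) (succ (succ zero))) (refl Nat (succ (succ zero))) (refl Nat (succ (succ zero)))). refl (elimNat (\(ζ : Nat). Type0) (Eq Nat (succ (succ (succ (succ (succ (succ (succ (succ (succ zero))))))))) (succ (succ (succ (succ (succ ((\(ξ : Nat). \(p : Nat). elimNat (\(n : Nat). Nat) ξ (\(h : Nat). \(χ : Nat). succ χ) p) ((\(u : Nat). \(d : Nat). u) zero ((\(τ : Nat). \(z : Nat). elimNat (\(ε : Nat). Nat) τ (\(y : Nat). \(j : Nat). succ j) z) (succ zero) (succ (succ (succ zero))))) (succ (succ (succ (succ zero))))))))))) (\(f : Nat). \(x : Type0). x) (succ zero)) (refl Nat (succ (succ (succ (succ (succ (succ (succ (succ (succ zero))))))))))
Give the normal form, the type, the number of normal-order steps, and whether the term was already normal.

normal form:
  \(t : Eq (Eq Nat (succ (succ zero)) (succ (succ zero))) (refl Nat (succ (succ zero))) (refl Nat (succ (succ zero)))). refl (Eq Nat (succ (succ (succ (succ (succ (succ (succ (succ (succ zero))))))))) (succ (succ (succ (succ (succ (succ (succ (succ (succ zero)))))))))) (refl Nat (succ (succ (succ (succ (succ (succ (succ (succ (succ zero))))))))))
the term's type:
  Eq (Eq Nat (succ (succ zero)) (succ (succ zero))) (refl Nat (succ (succ zero))) (refl Nat (succ (succ zero))) -> Eq (Eq Nat (succ (succ (succ (succ (succ (succ (succ (succ (succ zero))))))))) (succ (succ (succ (succ (succ (succ (succ (succ (succ zero)))))))))) (refl Nat (succ (succ (succ (succ (succ (succ (succ (succ (succ zero)))))))))) (refl Nat (succ (succ (succ (succ (succ (succ (succ (succ (succ zero))))))))))
reduction steps (normal order): 22
started in normal form: no
first redex: a beta-redex


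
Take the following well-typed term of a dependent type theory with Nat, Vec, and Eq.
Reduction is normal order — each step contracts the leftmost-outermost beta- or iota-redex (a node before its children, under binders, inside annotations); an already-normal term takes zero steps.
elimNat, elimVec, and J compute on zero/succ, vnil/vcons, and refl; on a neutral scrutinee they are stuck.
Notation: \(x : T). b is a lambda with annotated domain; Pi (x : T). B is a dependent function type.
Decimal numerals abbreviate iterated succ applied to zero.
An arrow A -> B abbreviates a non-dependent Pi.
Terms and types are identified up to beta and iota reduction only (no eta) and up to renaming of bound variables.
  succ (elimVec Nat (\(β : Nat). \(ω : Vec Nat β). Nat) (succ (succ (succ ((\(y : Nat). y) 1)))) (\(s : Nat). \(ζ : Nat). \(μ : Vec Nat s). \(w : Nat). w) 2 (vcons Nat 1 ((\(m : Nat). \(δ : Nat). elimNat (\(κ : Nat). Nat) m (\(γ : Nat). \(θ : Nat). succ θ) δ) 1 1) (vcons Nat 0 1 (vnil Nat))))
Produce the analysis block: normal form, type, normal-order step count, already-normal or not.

normal form:
  5
the term's type:
  Nat
normal-order step count: 12
already normal: no
first contracted redex: an elimVec iota-redex


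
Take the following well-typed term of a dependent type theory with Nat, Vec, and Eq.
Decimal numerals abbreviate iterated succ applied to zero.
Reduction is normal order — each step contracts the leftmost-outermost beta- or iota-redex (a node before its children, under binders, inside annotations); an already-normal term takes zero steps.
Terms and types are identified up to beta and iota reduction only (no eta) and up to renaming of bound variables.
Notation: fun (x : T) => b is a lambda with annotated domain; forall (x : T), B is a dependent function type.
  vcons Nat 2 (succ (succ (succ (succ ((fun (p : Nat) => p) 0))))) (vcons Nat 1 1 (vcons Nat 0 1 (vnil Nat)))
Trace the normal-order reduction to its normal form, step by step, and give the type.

normal-order reduction:
  vcons Nat 2 (succ (succ (succ (succ ((fun (p : Nat) => p) 0))))) (vcons Nat 1 1 (vcons Nat 0 1 (vnil Nat)))
  ~> vcons Nat 2 4 (vcons Nat 1 1 (vcons Nat 0 1 (vnil Nat)))
inferred type:
  Vec Nat 3


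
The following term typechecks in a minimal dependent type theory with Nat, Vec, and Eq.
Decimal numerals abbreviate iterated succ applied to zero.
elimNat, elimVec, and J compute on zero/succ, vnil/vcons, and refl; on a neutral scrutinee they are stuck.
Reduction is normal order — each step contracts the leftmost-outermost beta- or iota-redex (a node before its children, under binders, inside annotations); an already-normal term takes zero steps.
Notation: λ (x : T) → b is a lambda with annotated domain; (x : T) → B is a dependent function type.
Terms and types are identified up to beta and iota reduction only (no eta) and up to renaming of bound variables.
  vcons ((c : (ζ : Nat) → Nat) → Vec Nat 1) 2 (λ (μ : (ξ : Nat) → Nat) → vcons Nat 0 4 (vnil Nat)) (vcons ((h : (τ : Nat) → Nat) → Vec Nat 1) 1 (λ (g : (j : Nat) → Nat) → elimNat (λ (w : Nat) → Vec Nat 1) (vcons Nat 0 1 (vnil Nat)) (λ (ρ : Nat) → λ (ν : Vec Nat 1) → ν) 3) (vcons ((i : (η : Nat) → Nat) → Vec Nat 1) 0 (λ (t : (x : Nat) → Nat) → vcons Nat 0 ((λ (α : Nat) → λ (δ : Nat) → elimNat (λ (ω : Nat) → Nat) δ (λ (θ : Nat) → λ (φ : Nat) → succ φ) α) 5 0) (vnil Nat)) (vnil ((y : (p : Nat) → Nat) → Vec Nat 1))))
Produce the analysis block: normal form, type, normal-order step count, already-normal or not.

resulting normal form:
  vcons ((c : (ζ : Nat) → Nat) → Vec Nat 1) 2 (λ (μ : (ξ : Nat) → Nat) → vcons Nat 0 4 (vnil Nat)) (vcons ((h : (τ : Nat) → Nat) → Vec Nat 1) 1 (λ (g : (j : Nat) → Nat) → vcons Nat 0 1 (vnil Nat)) (vcons ((w : (ρ : Nat) → Nat) → Vec Nat 1) 0 (λ (ν : (i : Nat) → Nat) → vcons Nat 0 5 (vnil Nat)) (vnil ((η : (t : Nat) → Nat) → Vec Nat 1))))
type:
  Vec ((c : (ζ : Nat) → Nat) → Vec Nat 1) 3
reduction steps (normal order): 28
already normal: no
first redex: an elimNat iota-redex


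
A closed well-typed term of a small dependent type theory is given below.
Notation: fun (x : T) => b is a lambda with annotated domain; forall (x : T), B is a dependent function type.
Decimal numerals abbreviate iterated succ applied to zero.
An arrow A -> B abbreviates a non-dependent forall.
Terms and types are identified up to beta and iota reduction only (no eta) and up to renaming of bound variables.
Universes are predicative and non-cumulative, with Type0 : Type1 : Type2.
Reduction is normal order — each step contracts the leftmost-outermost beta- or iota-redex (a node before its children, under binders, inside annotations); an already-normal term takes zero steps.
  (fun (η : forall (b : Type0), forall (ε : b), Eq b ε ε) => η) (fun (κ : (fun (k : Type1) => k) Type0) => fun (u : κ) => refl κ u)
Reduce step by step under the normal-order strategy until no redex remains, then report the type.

normal-order reduction:
  (fun (η : forall (b : Type0), forall (ε : b), Eq b ε ε) => η) (fun (κ : (fun (k : Type1) => k) Type0) => fun (u : κ) => refl κ u)
  ~> fun (η : (fun (b : Type1) => b) Type0) => fun (ε : η) => refl η ε
  ~> fun (η : Type0) => fun (b : η) => refl η b
type:
  forall (η : Type0), forall (b : η), Eq η b b


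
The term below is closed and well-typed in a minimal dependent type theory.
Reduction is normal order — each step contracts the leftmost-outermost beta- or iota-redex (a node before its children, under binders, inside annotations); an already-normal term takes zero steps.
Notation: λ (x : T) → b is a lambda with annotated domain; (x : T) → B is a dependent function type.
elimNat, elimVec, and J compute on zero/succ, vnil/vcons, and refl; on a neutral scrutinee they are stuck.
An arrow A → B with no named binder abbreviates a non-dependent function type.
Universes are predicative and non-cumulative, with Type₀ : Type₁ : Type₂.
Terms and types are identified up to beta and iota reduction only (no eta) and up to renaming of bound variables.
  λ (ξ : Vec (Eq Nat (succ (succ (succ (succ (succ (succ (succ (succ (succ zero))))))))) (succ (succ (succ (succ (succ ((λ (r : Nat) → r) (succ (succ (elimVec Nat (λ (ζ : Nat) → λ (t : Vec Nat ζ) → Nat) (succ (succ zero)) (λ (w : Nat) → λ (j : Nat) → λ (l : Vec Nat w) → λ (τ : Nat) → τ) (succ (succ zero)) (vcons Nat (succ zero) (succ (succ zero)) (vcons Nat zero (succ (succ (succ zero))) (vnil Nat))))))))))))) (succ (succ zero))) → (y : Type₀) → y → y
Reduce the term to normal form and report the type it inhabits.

normal form:
  λ (ξ : Vec (Eq Nat (succ (succ (succ (succ (succ (succ (succ (succ (succ zero))))))))) (succ (succ (succ (succ (succ (succ (succ (succ (succ zero)))))))))) (succ (succ zero))) → (r : Type₀) → r → r
type:
  Vec (Eq Nat (succ (succ (succ (succ (succ (succ (succ (succ (succ zero))))))))) (succ (succ (succ (succ (succ (succ (succ (succ (succ zero)))))))))) (succ (succ zero)) → Type₁
observation: normalization takes exactly 12 steps under the normal-order strategy.


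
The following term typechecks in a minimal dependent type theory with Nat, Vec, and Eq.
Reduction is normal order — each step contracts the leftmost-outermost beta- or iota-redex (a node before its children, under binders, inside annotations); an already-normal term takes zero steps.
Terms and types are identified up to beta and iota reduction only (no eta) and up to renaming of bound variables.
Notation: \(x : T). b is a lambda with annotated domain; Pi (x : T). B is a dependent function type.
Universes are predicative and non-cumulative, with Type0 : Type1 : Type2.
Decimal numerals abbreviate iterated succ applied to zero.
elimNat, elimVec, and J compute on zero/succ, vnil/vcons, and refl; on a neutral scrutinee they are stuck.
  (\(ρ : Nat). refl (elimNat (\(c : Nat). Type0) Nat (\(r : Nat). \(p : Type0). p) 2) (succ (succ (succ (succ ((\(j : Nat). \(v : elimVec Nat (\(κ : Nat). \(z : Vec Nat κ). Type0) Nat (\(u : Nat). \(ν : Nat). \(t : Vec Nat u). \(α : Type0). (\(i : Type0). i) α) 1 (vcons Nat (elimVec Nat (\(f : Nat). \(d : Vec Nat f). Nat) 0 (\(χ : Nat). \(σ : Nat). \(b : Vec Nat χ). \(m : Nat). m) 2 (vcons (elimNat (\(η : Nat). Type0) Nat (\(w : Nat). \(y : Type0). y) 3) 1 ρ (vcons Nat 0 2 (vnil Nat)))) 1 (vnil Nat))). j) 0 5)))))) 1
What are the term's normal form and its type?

resulting normal form:
  refl Nat 4
inferred type:
  Eq Nat 4 4
observation: the leftmost-outermost redex is a beta-redex, and normalization takes 10 steps.


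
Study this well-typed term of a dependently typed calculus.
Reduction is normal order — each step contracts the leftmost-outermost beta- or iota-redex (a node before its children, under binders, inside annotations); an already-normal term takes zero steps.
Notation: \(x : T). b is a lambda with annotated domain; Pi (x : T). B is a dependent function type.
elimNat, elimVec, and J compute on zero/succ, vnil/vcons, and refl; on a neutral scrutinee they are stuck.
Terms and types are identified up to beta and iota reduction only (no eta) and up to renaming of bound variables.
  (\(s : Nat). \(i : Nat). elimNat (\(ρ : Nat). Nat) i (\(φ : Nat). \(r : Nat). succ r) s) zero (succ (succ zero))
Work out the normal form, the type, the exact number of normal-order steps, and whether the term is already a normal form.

normal form:
  succ (succ zero)
the term's type:
  Nat
steps to reach normal form (normal order): 3
term was already normal: no
first contracted redex: a beta-redex


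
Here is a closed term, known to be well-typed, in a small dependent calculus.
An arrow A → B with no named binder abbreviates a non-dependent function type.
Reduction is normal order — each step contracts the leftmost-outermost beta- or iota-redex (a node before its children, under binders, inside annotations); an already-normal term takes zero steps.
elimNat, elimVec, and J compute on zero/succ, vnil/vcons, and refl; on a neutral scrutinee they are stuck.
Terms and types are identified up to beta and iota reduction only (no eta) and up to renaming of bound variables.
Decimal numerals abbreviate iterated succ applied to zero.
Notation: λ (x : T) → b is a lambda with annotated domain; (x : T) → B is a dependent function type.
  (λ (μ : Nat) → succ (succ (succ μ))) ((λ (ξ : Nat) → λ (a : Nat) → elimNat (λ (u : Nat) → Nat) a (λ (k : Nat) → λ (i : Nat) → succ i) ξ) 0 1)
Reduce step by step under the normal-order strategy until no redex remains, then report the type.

normal-order reduction:
  (λ (μ : Nat) → succ (succ (succ μ))) ((λ (ξ : Nat) → λ (a : Nat) → elimNat (λ (u : Nat) → Nat) a (λ (k : Nat) → λ (i : Nat) → succ i) ξ) 0 1)
  ~> succ (succ (succ ((λ (μ : Nat) → λ (ξ : Nat) → elimNat (λ (a : Nat) → Nat) ξ (λ (u : Nat) → λ (k : Nat) → succ k) μ) 0 1)))
  ~> succ (succ (succ ((λ (μ : Nat) → elimNat (λ (ξ : Nat) → Nat) μ (λ (a : Nat) → λ (u : Nat) → succ u) 0) 1)))
  ~> succ (succ (succ (elimNat (λ (μ : Nat) → Nat) 1 (λ (ξ : Nat) → λ (a : Nat) → succ a) 0)))
  ~> 4
type:
  Nat


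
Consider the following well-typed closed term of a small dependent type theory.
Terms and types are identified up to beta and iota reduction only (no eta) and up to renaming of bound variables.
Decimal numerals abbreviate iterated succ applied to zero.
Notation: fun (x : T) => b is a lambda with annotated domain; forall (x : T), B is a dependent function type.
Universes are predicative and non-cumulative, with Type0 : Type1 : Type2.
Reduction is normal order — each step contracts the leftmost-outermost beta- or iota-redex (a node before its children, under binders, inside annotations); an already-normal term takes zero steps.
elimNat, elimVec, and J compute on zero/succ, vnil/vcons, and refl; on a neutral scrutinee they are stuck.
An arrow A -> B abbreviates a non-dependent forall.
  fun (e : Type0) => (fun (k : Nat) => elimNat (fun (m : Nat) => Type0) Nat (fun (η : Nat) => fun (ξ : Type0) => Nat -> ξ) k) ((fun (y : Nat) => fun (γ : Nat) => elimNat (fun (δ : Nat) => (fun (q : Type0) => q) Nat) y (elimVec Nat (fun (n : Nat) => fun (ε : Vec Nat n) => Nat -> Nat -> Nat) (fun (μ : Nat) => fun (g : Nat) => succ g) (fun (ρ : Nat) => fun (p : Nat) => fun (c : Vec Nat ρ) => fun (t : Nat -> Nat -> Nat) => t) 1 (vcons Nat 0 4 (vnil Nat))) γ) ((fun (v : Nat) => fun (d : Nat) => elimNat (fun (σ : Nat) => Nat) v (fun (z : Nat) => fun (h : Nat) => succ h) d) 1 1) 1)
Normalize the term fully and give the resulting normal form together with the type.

reduced normal form:
  fun (e : Type0) => Nat -> Nat -> Nat -> Nat
the term's type:
  Type0 -> Type0
observation: normalization takes exactly 29 steps under the normal-order strategy.


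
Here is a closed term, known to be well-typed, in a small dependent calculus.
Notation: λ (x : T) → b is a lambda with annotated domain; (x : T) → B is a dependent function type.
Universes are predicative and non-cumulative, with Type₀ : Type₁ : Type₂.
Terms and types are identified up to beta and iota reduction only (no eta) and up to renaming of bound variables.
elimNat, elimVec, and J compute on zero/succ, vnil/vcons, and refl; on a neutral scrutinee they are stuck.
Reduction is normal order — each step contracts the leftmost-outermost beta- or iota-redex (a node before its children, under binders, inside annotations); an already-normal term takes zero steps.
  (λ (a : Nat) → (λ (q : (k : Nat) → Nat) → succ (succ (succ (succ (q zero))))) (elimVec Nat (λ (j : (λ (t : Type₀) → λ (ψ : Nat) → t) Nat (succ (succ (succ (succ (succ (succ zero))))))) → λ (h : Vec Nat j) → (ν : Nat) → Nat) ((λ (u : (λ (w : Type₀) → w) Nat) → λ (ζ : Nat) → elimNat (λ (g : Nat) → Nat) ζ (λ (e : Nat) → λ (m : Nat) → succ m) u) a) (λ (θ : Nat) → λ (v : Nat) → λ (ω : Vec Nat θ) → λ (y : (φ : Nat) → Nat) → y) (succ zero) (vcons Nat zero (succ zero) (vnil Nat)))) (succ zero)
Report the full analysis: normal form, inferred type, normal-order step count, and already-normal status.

reduced normal form:
  succ (succ (succ (succ (succ zero))))
the term's type:
  Nat
reduction steps (normal order): 14
term was already normal: no
first redex: a beta-redex


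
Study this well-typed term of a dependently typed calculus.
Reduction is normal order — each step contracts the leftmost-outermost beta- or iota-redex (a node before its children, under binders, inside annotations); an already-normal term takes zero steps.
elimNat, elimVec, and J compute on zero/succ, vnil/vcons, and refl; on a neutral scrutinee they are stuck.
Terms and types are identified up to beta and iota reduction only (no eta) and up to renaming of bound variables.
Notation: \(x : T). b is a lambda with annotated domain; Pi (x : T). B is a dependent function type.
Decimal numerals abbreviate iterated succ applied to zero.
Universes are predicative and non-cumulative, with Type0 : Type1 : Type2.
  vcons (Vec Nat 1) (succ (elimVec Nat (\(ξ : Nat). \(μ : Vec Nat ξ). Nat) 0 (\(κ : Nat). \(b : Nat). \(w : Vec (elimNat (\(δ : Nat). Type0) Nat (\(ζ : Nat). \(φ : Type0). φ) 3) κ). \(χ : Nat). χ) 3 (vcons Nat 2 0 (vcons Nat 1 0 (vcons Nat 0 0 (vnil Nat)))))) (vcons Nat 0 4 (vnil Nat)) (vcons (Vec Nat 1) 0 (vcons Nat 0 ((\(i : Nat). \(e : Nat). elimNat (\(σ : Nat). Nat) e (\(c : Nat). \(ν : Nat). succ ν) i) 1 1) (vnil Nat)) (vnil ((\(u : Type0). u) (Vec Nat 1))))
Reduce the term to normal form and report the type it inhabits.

reduced normal form:
  vcons (Vec Nat 1) 1 (vcons Nat 0 4 (vnil Nat)) (vcons (Vec Nat 1) 0 (vcons Nat 0 2 (vnil Nat)) (vnil (Vec Nat 1)))
the term's type:
  Vec (Vec Nat 1) 2


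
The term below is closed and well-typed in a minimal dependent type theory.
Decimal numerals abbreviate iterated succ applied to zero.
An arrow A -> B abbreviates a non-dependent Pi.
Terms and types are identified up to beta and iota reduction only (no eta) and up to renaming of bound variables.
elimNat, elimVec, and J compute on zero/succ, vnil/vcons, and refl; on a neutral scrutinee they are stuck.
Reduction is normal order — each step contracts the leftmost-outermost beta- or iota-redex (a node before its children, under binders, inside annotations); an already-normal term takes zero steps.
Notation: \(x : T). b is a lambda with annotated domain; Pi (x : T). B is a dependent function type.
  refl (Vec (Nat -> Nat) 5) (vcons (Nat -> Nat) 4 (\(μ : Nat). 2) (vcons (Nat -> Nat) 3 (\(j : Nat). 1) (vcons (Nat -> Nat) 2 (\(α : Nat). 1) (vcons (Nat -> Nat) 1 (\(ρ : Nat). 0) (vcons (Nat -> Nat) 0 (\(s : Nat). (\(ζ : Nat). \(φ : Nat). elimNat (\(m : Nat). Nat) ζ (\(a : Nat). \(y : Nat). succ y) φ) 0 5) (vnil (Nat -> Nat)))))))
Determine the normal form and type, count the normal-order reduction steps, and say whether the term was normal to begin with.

reduced normal form:
  refl (Vec (Nat -> Nat) 5) (vcons (Nat -> Nat) 4 (\(μ : Nat). 2) (vcons (Nat -> Nat) 3 (\(j : Nat). 1) (vcons (Nat -> Nat) 2 (\(α : Nat). 1) (vcons (Nat -> Nat) 1 (\(ρ : Nat). 0) (vcons (Nat -> Nat) 0 (\(s : Nat). 5) (vnil (Nat -> Nat)))))))
type:
  Eq (Vec (Nat -> Nat) 5) (vcons (Nat -> Nat) 4 (\(μ : Nat). 2) (vcons (Nat -> Nat) 3 (\(j : Nat). 1) (vcons (Nat -> Nat) 2 (\(α : Nat). 1) (vcons (Nat -> Nat) 1 (\(ρ : Nat). 0) (vcons (Nat -> Nat) 0 (\(s : Nat). 5) (vnil (Nat -> Nat))))))) (vcons (Nat -> Nat) 4 (\(ζ : Nat). 2) (vcons (Nat -> Nat) 3 (\(φ : Nat). 1) (vcons (Nat -> Nat) 2 (\(m : Nat). 1) (vcons (Nat -> Nat) 1 (\(a : Nat). 0) (vcons (Nat -> Nat) 0 (\(y : Nat). 5) (vnil (Nat -> Nat)))))))
steps to reach normal form (normal order): 18
started in normal form: no
first contracted redex: a beta-redex
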